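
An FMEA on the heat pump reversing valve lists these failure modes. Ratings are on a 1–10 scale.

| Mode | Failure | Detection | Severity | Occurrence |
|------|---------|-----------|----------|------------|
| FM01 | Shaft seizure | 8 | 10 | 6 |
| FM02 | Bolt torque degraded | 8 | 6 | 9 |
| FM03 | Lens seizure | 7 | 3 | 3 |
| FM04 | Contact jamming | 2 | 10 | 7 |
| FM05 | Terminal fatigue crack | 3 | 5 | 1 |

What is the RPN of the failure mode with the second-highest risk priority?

RPN = Severity × Occurrence × Detection:
  FM01: 10 × 6 × 8 = 480
  FM02: 6 × 9 × 8 = 432
  FM03: 3 × 3 × 7 = 63
  FM04: 10 × 7 × 2 = 140
  FM05: 5 × 1 × 3 = 15
Sorted descending: 480, 432, 140, 63, 15.
The second-highest RPN is 432 (FM02).

432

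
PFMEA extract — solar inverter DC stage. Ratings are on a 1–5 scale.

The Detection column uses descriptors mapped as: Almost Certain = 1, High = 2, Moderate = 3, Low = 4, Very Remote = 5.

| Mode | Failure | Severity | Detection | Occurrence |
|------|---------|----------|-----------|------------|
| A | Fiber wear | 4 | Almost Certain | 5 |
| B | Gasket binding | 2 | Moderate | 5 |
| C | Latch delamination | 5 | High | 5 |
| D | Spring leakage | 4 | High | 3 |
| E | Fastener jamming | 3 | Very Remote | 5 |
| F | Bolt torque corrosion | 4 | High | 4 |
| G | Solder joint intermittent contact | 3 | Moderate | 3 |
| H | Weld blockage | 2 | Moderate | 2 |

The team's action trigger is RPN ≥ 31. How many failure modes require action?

3

RPN = Severity × Occurrence × Detection:
  A: 4 × 5 × 1 = 20
  B: 2 × 5 × 3 = 30
  C: 5 × 5 × 2 = 50
  D: 4 × 3 × 2 = 24
  E: 3 × 5 × 5 = 75
  F: 4 × 4 × 2 = 32
  G: 3 × 3 × 3 = 27
  H: 2 × 2 × 3 = 12
Modes with RPN ≥ 31: C (50), E (75), F (32) → 3.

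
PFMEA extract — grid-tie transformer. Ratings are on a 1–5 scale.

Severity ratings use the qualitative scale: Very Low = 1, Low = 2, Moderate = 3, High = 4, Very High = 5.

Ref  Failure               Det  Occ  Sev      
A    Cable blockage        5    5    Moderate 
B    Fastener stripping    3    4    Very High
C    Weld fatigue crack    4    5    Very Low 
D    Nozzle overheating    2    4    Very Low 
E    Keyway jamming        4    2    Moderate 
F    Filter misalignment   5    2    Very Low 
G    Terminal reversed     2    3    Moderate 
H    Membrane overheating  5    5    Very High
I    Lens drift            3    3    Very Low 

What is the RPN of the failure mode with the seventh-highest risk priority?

10

RPN = Severity × Occurrence × Detection:
  A: 3 × 5 × 5 = 75
  B: 5 × 4 × 3 = 60
  C: 1 × 5 × 4 = 20
  D: 1 × 4 × 2 = 8
  E: 3 × 2 × 4 = 24
  F: 1 × 2 × 5 = 10
  G: 3 × 3 × 2 = 18
  H: 5 × 5 × 5 = 125
  I: 1 × 3 × 3 = 9
Sorted descending: 125, 75, 60, 24, 20, 18, 10, 9, 8.
The seventh-highest RPN is 10 (F).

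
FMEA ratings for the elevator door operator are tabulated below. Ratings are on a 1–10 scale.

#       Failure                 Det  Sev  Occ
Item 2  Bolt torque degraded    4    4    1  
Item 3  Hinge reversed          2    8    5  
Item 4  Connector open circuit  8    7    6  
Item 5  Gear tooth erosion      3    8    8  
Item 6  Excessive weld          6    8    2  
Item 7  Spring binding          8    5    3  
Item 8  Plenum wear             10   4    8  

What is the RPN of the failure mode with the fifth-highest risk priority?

96

RPN = Severity × Occurrence × Detection:
  Item 2: 4 × 1 × 4 = 16
  Item 3: 8 × 5 × 2 = 80
  Item 4: 7 × 6 × 8 = 336
  Item 5: 8 × 8 × 3 = 192
  Item 6: 8 × 2 × 6 = 96
  Item 7: 5 × 3 × 8 = 120
  Item 8: 4 × 8 × 10 = 320
Sorted descending: 336, 320, 192, 120, 96, 80, 16.
The fifth-highest RPN is 96 (Item 6).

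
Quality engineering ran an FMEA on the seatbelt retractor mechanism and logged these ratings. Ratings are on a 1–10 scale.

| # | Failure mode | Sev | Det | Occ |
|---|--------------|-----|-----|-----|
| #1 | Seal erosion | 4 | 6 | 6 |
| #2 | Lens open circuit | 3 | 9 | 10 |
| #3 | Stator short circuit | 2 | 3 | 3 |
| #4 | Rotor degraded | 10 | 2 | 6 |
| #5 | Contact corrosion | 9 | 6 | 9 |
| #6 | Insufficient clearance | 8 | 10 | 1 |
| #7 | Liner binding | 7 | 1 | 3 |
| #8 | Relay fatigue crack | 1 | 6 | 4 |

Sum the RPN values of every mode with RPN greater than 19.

1145

RPN = Severity × Occurrence × Detection:
  #1: 4 × 6 × 6 = 144
  #2: 3 × 10 × 9 = 270
  #3: 2 × 3 × 3 = 18
  #4: 10 × 6 × 2 = 120
  #5: 9 × 9 × 6 = 486
  #6: 8 × 1 × 10 = 80
  #7: 7 × 3 × 1 = 21
  #8: 1 × 4 × 6 = 24
RPN > 19: #1 (144), #2 (270), #4 (120), #5 (486), #6 (80), #7 (21), #8 (24).
Sum: 144 + 270 + 120 + 486 + 80 + 21 + 24 = 1145.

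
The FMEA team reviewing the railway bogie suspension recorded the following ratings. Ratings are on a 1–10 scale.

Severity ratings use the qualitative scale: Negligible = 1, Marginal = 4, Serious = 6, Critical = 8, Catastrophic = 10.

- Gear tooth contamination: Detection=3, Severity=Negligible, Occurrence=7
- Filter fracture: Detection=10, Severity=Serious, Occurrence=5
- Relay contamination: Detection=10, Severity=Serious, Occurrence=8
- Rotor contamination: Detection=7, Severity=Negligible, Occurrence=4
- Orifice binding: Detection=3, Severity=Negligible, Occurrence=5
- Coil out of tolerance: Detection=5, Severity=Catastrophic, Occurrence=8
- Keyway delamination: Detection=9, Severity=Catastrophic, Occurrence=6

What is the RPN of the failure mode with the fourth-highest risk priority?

RPN = Severity × Occurrence × Detection:
  Gear tooth contamination: 1 × 7 × 3 = 21
  Filter fracture: 6 × 5 × 10 = 300
  Relay contamination: 6 × 8 × 10 = 480
  Rotor contamination: 1 × 4 × 7 = 28
  Orifice binding: 1 × 5 × 3 = 15
  Coil out of tolerance: 10 × 8 × 5 = 400
  Keyway delamination: 10 × 6 × 9 = 540
Sorted descending: 540, 480, 400, 300, 28, 21, 15.
The fourth-highest RPN is 300 (Filter fracture).

300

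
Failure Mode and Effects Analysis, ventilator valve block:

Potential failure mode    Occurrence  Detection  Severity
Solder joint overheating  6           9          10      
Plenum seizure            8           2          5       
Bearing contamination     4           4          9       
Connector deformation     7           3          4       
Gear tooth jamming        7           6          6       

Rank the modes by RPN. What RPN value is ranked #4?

84

RPN = Severity × Occurrence × Detection:
  Solder joint overheating: 10 × 6 × 9 = 540
  Plenum seizure: 5 × 8 × 2 = 80
  Bearing contamination: 9 × 4 × 4 = 144
  Connector deformation: 4 × 7 × 3 = 84
  Gear tooth jamming: 6 × 7 × 6 = 252
Sorted descending: 540, 252, 144, 84, 80.
The fourth-highest RPN is 84 (Connector deformation).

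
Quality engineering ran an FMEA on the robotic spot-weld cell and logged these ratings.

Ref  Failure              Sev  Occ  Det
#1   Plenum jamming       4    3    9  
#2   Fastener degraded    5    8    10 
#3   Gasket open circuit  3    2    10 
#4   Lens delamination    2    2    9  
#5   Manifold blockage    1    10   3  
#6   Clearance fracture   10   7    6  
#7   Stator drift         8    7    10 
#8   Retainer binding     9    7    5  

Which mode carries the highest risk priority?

RPN = Severity × Occurrence × Detection:
  #1: 4 × 3 × 9 = 108
  #2: 5 × 8 × 10 = 400
  #3: 3 × 2 × 10 = 60
  #4: 2 × 2 × 9 = 36
  #5: 1 × 10 × 3 = 30
  #6: 10 × 7 × 6 = 420
  #7: 8 × 7 × 10 = 560
  #8: 9 × 7 × 5 = 315
Highest RPN is 560 → #7.

#7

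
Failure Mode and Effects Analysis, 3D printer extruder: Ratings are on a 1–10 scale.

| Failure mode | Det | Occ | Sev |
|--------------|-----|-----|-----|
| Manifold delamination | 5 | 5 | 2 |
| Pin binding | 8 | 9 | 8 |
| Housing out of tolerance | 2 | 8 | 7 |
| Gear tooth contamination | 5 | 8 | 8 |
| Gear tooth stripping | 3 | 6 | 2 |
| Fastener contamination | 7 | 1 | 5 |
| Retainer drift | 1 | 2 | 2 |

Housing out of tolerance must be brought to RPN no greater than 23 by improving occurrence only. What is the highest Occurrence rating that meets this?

Housing out of tolerance: S=7, O=8, D=2 → current RPN = 112.
Fixed product = 14. Need 14 × O ≤ 23, so O ≤ 23/14 = 1.64.
Maximum integer Occurrence rating = 1 (gives RPN 14; O=2 would give 28 > 23).

1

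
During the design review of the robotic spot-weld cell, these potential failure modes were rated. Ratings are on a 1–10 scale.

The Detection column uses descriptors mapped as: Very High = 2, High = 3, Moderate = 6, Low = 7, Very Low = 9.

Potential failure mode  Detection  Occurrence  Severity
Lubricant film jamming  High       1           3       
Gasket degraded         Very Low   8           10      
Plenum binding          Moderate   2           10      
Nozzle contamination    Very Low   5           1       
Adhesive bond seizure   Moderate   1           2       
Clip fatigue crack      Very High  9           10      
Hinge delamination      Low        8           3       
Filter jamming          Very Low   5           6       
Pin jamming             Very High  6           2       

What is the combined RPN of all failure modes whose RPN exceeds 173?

RPN = Severity × Occurrence × Detection:
  Lubricant film jamming: 3 × 1 × 3 = 9
  Gasket degraded: 10 × 8 × 9 = 720
  Plenum binding: 10 × 2 × 6 = 120
  Nozzle contamination: 1 × 5 × 9 = 45
  Adhesive bond seizure: 2 × 1 × 6 = 12
  Clip fatigue crack: 10 × 9 × 2 = 180
  Hinge delamination: 3 × 8 × 7 = 168
  Filter jamming: 6 × 5 × 9 = 270
  Pin jamming: 2 × 6 × 2 = 24
RPN > 173: Gasket degraded (720), Clip fatigue crack (180), Filter jamming (270).
Sum: 720 + 180 + 270 = 1170.

1170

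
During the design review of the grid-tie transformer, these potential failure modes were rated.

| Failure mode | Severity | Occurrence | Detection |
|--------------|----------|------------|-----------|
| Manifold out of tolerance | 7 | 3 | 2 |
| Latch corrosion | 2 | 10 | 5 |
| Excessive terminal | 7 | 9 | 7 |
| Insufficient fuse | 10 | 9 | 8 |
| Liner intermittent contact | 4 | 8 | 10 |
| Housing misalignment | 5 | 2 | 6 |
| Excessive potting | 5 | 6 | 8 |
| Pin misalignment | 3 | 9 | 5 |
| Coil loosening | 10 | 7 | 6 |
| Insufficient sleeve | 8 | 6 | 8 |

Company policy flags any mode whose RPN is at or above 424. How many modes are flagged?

2

RPN = Severity × Occurrence × Detection:
  Manifold out of tolerance: 7 × 3 × 2 = 42
  Latch corrosion: 2 × 10 × 5 = 100
  Excessive terminal: 7 × 9 × 7 = 441
  Insufficient fuse: 10 × 9 × 8 = 720
  Liner intermittent contact: 4 × 8 × 10 = 320
  Housing misalignment: 5 × 2 × 6 = 60
  Excessive potting: 5 × 6 × 8 = 240
  Pin misalignment: 3 × 9 × 5 = 135
  Coil loosening: 10 × 7 × 6 = 420
  Insufficient sleeve: 8 × 6 × 8 = 384
Modes with RPN ≥ 424: Excessive terminal (441), Insufficient fuse (720) → 2.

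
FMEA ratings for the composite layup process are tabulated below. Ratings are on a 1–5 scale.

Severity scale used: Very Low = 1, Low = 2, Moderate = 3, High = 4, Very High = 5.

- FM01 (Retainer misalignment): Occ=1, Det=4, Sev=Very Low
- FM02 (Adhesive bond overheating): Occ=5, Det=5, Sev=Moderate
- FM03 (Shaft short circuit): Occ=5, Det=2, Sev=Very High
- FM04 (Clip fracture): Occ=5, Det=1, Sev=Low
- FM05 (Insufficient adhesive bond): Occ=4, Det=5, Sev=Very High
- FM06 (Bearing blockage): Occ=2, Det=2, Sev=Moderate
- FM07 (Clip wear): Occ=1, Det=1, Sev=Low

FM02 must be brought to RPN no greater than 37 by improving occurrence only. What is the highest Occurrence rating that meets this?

2

FM02: S=3, O=5, D=5 → current RPN = 75.
Fixed product = 15. Need 15 × O ≤ 37, so O ≤ 37/15 = 2.47.
Maximum integer Occurrence rating = 2 (gives RPN 30; O=3 would give 45 > 37).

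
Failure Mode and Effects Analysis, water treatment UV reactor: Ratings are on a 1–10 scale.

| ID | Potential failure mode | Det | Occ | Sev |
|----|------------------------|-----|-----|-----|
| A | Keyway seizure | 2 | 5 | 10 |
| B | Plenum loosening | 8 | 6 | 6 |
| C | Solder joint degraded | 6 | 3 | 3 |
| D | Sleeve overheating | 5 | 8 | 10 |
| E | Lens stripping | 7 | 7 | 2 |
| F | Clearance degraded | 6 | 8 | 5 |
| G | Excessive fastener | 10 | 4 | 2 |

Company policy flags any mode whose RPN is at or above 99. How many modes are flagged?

RPN = Severity × Occurrence × Detection:
  A: 10 × 5 × 2 = 100
  B: 6 × 6 × 8 = 288
  C: 3 × 3 × 6 = 54
  D: 10 × 8 × 5 = 400
  E: 2 × 7 × 7 = 98
  F: 5 × 8 × 6 = 240
  G: 2 × 4 × 10 = 80
Modes with RPN ≥ 99: A (100), B (288), D (400), F (240) → 4.

4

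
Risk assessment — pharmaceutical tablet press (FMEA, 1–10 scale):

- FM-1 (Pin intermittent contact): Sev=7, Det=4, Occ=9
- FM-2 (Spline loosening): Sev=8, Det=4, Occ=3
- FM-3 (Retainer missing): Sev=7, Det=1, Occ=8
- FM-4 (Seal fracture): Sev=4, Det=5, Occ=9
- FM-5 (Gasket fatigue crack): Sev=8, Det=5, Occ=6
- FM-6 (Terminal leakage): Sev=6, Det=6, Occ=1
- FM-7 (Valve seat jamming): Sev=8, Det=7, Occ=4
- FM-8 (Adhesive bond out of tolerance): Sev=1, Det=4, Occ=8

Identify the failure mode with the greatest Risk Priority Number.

FM-1

RPN = Severity × Occurrence × Detection:
  FM-1: 7 × 9 × 4 = 252
  FM-2: 8 × 3 × 4 = 96
  FM-3: 7 × 8 × 1 = 56
  FM-4: 4 × 9 × 5 = 180
  FM-5: 8 × 6 × 5 = 240
  FM-6: 6 × 1 × 6 = 36
  FM-7: 8 × 4 × 7 = 224
  FM-8: 1 × 8 × 4 = 32
Highest RPN is 252 → FM-1.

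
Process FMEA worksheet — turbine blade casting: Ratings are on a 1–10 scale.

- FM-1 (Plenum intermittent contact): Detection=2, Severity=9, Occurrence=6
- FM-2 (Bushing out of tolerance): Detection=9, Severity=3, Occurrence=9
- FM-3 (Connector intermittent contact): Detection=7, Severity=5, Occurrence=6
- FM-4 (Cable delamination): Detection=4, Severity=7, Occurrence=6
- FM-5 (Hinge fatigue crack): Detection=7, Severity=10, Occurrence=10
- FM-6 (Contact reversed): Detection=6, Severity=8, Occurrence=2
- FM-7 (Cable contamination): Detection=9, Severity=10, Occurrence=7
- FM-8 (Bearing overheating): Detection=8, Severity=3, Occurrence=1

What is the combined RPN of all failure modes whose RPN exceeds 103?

2059

RPN = Severity × Occurrence × Detection:
  FM-1: 9 × 6 × 2 = 108
  FM-2: 3 × 9 × 9 = 243
  FM-3: 5 × 6 × 7 = 210
  FM-4: 7 × 6 × 4 = 168
  FM-5: 10 × 10 × 7 = 700
  FM-6: 8 × 2 × 6 = 96
  FM-7: 10 × 7 × 9 = 630
  FM-8: 3 × 1 × 8 = 24
RPN > 103: FM-1 (108), FM-2 (243), FM-3 (210), FM-4 (168), FM-5 (700), FM-7 (630).
Sum: 108 + 243 + 210 + 168 + 700 + 630 = 2059.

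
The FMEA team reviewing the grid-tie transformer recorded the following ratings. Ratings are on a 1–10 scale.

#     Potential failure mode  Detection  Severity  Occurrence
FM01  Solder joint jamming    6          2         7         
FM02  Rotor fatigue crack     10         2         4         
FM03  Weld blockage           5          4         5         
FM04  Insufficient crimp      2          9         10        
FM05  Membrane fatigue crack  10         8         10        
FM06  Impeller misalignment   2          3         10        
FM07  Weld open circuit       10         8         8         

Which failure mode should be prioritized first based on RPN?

RPN = Severity × Occurrence × Detection:
  FM01: 2 × 7 × 6 = 84
  FM02: 2 × 4 × 10 = 80
  FM03: 4 × 5 × 5 = 100
  FM04: 9 × 10 × 2 = 180
  FM05: 8 × 10 × 10 = 800
  FM06: 3 × 10 × 2 = 60
  FM07: 8 × 8 × 10 = 640
Highest RPN is 800 → FM05.

FM05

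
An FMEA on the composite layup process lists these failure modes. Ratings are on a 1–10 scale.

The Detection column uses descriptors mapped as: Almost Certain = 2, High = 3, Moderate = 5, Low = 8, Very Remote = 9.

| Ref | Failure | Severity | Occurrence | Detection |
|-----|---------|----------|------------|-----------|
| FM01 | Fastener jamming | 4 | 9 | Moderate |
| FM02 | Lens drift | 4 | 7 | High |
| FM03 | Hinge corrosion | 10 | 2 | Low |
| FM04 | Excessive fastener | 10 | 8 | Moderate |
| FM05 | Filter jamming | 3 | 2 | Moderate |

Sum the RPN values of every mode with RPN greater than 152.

RPN = Severity × Occurrence × Detection:
  FM01: 4 × 9 × 5 = 180
  FM02: 4 × 7 × 3 = 84
  FM03: 10 × 2 × 8 = 160
  FM04: 10 × 8 × 5 = 400
  FM05: 3 × 2 × 5 = 30
RPN > 152: FM01 (180), FM03 (160), FM04 (400).
Sum: 180 + 160 + 400 = 740.

740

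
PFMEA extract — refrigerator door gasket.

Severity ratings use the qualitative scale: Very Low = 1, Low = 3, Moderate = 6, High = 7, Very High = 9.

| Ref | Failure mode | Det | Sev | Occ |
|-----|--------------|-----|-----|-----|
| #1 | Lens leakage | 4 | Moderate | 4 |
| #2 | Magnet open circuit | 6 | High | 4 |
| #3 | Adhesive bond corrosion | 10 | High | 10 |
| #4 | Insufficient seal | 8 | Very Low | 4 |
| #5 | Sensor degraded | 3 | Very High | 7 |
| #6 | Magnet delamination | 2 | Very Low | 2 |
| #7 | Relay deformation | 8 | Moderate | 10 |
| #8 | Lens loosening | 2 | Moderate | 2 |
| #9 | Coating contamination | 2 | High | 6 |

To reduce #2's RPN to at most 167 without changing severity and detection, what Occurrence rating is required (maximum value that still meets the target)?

#2: S=7, O=4, D=6 → current RPN = 168.
Fixed product = 42. Need 42 × O ≤ 167, so O ≤ 167/42 = 3.98.
Maximum integer Occurrence rating = 3 (gives RPN 126; O=4 would give 168 > 167).

3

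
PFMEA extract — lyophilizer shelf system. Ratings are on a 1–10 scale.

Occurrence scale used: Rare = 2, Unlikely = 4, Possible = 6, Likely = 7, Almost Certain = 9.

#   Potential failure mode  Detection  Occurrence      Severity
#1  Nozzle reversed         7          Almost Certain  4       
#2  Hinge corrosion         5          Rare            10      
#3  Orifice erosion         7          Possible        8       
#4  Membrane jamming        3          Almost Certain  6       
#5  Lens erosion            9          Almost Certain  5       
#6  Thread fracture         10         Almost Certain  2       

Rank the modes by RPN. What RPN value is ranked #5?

162

RPN = Severity × Occurrence × Detection:
  #1: 4 × 9 × 7 = 252
  #2: 10 × 2 × 5 = 100
  #3: 8 × 6 × 7 = 336
  #4: 6 × 9 × 3 = 162
  #5: 5 × 9 × 9 = 405
  #6: 2 × 9 × 10 = 180
Sorted descending: 405, 336, 252, 180, 162, 100.
The fifth-highest RPN is 162 (#4).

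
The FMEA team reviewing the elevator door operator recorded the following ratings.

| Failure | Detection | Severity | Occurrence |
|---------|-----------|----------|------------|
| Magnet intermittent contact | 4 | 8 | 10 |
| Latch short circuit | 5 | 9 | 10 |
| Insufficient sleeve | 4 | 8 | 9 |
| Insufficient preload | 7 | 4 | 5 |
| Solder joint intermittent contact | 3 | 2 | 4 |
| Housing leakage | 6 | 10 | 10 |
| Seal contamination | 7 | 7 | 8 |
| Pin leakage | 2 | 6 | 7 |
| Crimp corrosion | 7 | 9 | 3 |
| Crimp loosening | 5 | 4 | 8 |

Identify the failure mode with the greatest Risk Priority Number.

RPN = Severity × Occurrence × Detection:
  Magnet intermittent contact: 8 × 10 × 4 = 320
  Latch short circuit: 9 × 10 × 5 = 450
  Insufficient sleeve: 8 × 9 × 4 = 288
  Insufficient preload: 4 × 5 × 7 = 140
  Solder joint intermittent contact: 2 × 4 × 3 = 24
  Housing leakage: 10 × 10 × 6 = 600
  Seal contamination: 7 × 8 × 7 = 392
  Pin leakage: 6 × 7 × 2 = 84
  Crimp corrosion: 9 × 3 × 7 = 189
  Crimp loosening: 4 × 8 × 5 = 160
Highest RPN is 600 → Housing leakage.

Housing leakage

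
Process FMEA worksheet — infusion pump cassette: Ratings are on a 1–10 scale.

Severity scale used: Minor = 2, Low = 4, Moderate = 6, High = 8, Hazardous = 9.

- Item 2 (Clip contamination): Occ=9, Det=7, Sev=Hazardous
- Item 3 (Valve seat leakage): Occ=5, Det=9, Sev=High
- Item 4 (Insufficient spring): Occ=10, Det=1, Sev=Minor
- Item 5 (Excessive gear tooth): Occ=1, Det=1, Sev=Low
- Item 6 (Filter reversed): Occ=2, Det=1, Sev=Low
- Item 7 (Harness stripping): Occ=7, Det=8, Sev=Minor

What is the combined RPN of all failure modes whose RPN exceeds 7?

1067

RPN = Severity × Occurrence × Detection:
  Item 2: 9 × 9 × 7 = 567
  Item 3: 8 × 5 × 9 = 360
  Item 4: 2 × 10 × 1 = 20
  Item 5: 4 × 1 × 1 = 4
  Item 6: 4 × 2 × 1 = 8
  Item 7: 2 × 7 × 8 = 112
RPN > 7: Item 2 (567), Item 3 (360), Item 4 (20), Item 6 (8), Item 7 (112).
Sum: 567 + 360 + 20 + 8 + 112 = 1067.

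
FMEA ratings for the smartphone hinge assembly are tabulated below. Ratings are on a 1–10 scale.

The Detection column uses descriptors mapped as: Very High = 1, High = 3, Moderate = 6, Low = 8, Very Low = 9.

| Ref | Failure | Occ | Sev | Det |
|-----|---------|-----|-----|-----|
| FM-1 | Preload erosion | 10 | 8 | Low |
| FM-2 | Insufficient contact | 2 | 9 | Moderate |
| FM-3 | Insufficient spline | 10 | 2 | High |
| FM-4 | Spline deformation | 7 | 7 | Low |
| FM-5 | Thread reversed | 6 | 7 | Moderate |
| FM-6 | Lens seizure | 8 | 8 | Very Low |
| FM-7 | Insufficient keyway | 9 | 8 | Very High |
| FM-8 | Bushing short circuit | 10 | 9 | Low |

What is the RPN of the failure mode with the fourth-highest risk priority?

392

RPN = Severity × Occurrence × Detection:
  FM-1: 8 × 10 × 8 = 640
  FM-2: 9 × 2 × 6 = 108
  FM-3: 2 × 10 × 3 = 60
  FM-4: 7 × 7 × 8 = 392
  FM-5: 7 × 6 × 6 = 252
  FM-6: 8 × 8 × 9 = 576
  FM-7: 8 × 9 × 1 = 72
  FM-8: 9 × 10 × 8 = 720
Sorted descending: 720, 640, 576, 392, 252, 108, 72, 60.
The fourth-highest RPN is 392 (FM-4).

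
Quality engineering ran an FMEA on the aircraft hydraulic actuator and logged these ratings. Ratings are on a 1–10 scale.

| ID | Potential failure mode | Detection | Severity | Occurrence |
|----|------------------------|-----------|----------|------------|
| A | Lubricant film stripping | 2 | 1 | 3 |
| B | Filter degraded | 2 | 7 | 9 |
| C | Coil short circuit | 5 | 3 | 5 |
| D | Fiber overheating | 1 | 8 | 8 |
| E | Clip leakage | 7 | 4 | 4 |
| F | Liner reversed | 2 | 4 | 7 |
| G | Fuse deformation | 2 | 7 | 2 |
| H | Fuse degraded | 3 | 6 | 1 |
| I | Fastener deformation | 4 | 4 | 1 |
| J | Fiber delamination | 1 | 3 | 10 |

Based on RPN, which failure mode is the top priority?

RPN = Severity × Occurrence × Detection:
  A: 1 × 3 × 2 = 6
  B: 7 × 9 × 2 = 126
  C: 3 × 5 × 5 = 75
  D: 8 × 8 × 1 = 64
  E: 4 × 4 × 7 = 112
  F: 4 × 7 × 2 = 56
  G: 7 × 2 × 2 = 28
  H: 6 × 1 × 3 = 18
  I: 4 × 1 × 4 = 16
  J: 3 × 10 × 1 = 30
Highest RPN is 126 → B.

B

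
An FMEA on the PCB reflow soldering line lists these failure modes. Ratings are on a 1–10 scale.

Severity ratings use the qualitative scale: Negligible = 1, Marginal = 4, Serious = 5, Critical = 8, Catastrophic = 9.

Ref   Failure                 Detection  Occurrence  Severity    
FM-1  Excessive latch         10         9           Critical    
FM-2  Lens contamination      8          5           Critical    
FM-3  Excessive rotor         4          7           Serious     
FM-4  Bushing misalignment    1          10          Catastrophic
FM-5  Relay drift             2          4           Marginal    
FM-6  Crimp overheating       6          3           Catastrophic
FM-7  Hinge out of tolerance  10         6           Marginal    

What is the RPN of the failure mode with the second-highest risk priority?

320

RPN = Severity × Occurrence × Detection:
  FM-1: 8 × 9 × 10 = 720
  FM-2: 8 × 5 × 8 = 320
  FM-3: 5 × 7 × 4 = 140
  FM-4: 9 × 10 × 1 = 90
  FM-5: 4 × 4 × 2 = 32
  FM-6: 9 × 3 × 6 = 162
  FM-7: 4 × 6 × 10 = 240
Sorted descending: 720, 320, 240, 162, 140, 90, 32.
The second-highest RPN is 320 (FM-2).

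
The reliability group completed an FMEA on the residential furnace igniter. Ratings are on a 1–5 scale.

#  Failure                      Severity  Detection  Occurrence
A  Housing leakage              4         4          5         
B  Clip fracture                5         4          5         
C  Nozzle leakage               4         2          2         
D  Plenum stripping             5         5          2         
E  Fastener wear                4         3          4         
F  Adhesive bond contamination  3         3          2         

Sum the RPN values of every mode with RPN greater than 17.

RPN = Severity × Occurrence × Detection:
  A: 4 × 5 × 4 = 80
  B: 5 × 5 × 4 = 100
  C: 4 × 2 × 2 = 16
  D: 5 × 2 × 5 = 50
  E: 4 × 4 × 3 = 48
  F: 3 × 2 × 3 = 18
RPN > 17: A (80), B (100), D (50), E (48), F (18).
Sum: 80 + 100 + 50 + 48 + 18 = 296.

296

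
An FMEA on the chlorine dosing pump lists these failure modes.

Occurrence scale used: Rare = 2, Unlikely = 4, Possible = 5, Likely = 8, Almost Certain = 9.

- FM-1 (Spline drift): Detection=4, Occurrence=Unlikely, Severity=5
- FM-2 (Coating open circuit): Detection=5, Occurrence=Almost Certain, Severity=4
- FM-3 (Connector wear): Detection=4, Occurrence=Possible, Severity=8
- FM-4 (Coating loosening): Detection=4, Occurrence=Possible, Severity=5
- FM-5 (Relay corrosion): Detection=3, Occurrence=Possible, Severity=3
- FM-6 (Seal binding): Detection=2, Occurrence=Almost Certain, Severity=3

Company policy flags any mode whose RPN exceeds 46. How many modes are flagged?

RPN = Severity × Occurrence × Detection:
  FM-1: 5 × 4 × 4 = 80
  FM-2: 4 × 9 × 5 = 180
  FM-3: 8 × 5 × 4 = 160
  FM-4: 5 × 5 × 4 = 100
  FM-5: 3 × 5 × 3 = 45
  FM-6: 3 × 9 × 2 = 54
Modes with RPN > 46: FM-1 (80), FM-2 (180), FM-3 (160), FM-4 (100), FM-6 (54) → 5.

5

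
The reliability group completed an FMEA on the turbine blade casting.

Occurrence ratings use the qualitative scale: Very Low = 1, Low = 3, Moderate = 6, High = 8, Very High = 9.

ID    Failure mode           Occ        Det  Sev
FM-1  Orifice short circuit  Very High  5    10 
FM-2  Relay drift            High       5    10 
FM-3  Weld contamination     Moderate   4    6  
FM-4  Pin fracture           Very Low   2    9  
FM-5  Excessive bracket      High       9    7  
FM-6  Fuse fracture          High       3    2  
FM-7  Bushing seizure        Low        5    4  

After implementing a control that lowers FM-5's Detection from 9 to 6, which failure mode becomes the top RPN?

FM-1

RPN = Severity × Occurrence × Detection:
  FM-1: 10 × 9 × 5 = 450
  FM-2: 10 × 8 × 5 = 400
  FM-3: 6 × 6 × 4 = 144
  FM-4: 9 × 1 × 2 = 18
  FM-5: 7 × 8 × 9 = 504
  FM-6: 2 × 8 × 3 = 48
  FM-7: 4 × 3 × 5 = 60
After action: FM-5 → 7 × 8 × 6 = 336.
Revised RPNs: FM-1=450, FM-2=400, FM-5=336, FM-3=144, FM-7=60, FM-6=48, FM-4=18.
Highest is now FM-1 (450).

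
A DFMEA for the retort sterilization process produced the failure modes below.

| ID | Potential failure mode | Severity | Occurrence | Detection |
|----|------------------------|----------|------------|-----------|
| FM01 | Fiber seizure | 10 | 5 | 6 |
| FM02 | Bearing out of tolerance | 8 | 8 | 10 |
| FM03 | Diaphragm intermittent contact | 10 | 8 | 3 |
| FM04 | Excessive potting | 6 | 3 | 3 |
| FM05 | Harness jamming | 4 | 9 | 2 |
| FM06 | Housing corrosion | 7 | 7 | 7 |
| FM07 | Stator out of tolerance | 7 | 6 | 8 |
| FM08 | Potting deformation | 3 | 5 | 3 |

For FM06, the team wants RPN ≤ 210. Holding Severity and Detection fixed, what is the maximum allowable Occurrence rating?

4

FM06: S=7, O=7, D=7 → current RPN = 343.
Fixed product = 49. Need 49 × O ≤ 210, so O ≤ 210/49 = 4.29.
Maximum integer Occurrence rating = 4 (gives RPN 196; O=5 would give 245 > 210).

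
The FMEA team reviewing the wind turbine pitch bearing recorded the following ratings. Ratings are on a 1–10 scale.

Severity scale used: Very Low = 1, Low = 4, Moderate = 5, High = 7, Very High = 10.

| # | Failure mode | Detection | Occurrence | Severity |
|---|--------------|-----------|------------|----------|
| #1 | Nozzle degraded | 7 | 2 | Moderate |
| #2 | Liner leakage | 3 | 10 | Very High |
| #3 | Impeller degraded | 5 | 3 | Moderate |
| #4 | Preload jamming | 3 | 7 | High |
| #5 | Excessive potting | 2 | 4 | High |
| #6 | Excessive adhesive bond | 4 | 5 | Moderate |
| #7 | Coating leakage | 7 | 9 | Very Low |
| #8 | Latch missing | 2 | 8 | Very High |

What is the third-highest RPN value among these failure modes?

RPN = Severity × Occurrence × Detection:
  #1: 5 × 2 × 7 = 70
  #2: 10 × 10 × 3 = 300
  #3: 5 × 3 × 5 = 75
  #4: 7 × 7 × 3 = 147
  #5: 7 × 4 × 2 = 56
  #6: 5 × 5 × 4 = 100
  #7: 1 × 9 × 7 = 63
  #8: 10 × 8 × 2 = 160
Sorted descending: 300, 160, 147, 100, 75, 70, 63, 56.
The third-highest RPN is 147 (#4).

147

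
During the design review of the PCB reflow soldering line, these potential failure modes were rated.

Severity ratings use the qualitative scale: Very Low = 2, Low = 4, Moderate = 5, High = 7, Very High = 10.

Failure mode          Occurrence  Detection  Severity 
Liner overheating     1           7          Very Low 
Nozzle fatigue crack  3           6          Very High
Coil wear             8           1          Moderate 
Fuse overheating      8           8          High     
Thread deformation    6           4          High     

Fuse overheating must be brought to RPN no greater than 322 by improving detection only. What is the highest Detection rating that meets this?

5

Fuse overheating: S=7, O=8, D=8 → current RPN = 448.
Fixed product = 56. Need 56 × D ≤ 322, so D ≤ 322/56 = 5.75.
Maximum integer Detection rating = 5 (gives RPN 280; D=6 would give 336 > 322).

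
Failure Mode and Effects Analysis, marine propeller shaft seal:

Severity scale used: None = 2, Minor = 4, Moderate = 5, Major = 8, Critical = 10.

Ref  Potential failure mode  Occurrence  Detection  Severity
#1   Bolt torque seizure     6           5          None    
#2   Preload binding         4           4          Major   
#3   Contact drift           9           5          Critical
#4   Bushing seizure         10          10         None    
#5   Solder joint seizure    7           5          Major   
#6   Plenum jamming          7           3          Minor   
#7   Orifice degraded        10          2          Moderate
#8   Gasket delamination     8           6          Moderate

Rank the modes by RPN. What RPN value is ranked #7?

84

RPN = Severity × Occurrence × Detection:
  #1: 2 × 6 × 5 = 60
  #2: 8 × 4 × 4 = 128
  #3: 10 × 9 × 5 = 450
  #4: 2 × 10 × 10 = 200
  #5: 8 × 7 × 5 = 280
  #6: 4 × 7 × 3 = 84
  #7: 5 × 10 × 2 = 100
  #8: 5 × 8 × 6 = 240
Sorted descending: 450, 280, 240, 200, 128, 100, 84, 60.
The seventh-highest RPN is 84 (#6).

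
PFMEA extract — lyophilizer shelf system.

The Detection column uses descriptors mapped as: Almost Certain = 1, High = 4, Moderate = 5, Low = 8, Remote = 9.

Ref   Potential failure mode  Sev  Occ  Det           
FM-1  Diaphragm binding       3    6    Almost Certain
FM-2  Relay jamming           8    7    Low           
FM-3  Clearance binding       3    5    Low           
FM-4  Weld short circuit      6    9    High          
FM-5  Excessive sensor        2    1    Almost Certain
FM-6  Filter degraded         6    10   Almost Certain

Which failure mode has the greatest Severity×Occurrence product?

FM-6

Criticality = Severity × Occurrence:
  FM-1: 3 × 6 = 18
  FM-2: 8 × 7 = 56
  FM-3: 3 × 5 = 15
  FM-4: 6 × 9 = 54
  FM-5: 2 × 1 = 2
  FM-6: 6 × 10 = 60
Highest criticality is 60 → FM-6.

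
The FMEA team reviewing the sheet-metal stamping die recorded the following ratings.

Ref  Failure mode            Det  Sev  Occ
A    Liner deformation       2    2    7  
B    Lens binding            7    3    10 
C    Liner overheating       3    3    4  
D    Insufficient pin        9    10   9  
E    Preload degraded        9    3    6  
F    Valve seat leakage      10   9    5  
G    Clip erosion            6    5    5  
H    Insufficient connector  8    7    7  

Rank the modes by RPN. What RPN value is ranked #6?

RPN = Severity × Occurrence × Detection:
  A: 2 × 7 × 2 = 28
  B: 3 × 10 × 7 = 210
  C: 3 × 4 × 3 = 36
  D: 10 × 9 × 9 = 810
  E: 3 × 6 × 9 = 162
  F: 9 × 5 × 10 = 450
  G: 5 × 5 × 6 = 150
  H: 7 × 7 × 8 = 392
Sorted descending: 810, 450, 392, 210, 162, 150, 36, 28.
The sixth-highest RPN is 150 (G).

150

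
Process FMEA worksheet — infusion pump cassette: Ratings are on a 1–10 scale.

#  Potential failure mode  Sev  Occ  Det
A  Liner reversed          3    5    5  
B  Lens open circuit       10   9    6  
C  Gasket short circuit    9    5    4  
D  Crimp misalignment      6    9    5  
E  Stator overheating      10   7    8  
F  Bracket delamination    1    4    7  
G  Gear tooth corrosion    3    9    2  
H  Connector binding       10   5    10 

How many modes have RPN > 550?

RPN = Severity × Occurrence × Detection:
  A: 3 × 5 × 5 = 75
  B: 10 × 9 × 6 = 540
  C: 9 × 5 × 4 = 180
  D: 6 × 9 × 5 = 270
  E: 10 × 7 × 8 = 560
  F: 1 × 4 × 7 = 28
  G: 3 × 9 × 2 = 54
  H: 10 × 5 × 10 = 500
Modes with RPN > 550: E (560) → 1.

1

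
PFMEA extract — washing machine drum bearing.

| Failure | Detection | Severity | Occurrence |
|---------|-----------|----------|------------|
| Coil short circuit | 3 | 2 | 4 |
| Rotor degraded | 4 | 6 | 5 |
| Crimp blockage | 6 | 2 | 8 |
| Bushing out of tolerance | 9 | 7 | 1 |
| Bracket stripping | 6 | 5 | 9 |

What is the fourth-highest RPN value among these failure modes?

RPN = Severity × Occurrence × Detection:
  Coil short circuit: 2 × 4 × 3 = 24
  Rotor degraded: 6 × 5 × 4 = 120
  Crimp blockage: 2 × 8 × 6 = 96
  Bushing out of tolerance: 7 × 1 × 9 = 63
  Bracket stripping: 5 × 9 × 6 = 270
Sorted descending: 270, 120, 96, 63, 24.
The fourth-highest RPN is 63 (Bushing out of tolerance).

63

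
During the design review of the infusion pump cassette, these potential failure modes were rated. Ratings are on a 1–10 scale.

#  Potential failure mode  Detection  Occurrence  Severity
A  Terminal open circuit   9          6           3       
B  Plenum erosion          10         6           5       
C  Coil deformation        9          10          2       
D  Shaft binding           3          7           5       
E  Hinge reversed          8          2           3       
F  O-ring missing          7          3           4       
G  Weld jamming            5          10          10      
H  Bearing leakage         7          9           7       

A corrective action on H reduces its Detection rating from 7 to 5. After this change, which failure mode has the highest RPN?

G

RPN = Severity × Occurrence × Detection:
  A: 3 × 6 × 9 = 162
  B: 5 × 6 × 10 = 300
  C: 2 × 10 × 9 = 180
  D: 5 × 7 × 3 = 105
  E: 3 × 2 × 8 = 48
  F: 4 × 3 × 7 = 84
  G: 10 × 10 × 5 = 500
  H: 7 × 9 × 7 = 441
After action: H → 7 × 9 × 5 = 315.
Revised RPNs: G=500, H=315, B=300, C=180, A=162, D=105, F=84, E=48.
Highest is now G (500).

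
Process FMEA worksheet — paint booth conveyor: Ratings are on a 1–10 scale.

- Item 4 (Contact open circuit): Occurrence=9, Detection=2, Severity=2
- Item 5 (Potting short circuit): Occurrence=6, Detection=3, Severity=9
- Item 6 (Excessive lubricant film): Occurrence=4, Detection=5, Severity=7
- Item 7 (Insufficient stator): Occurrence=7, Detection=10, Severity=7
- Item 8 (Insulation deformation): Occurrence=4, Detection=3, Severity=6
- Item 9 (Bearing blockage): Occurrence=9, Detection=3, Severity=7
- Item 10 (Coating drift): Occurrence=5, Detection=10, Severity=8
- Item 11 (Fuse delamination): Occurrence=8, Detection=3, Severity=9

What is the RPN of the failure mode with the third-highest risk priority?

216

RPN = Severity × Occurrence × Detection:
  Item 4: 2 × 9 × 2 = 36
  Item 5: 9 × 6 × 3 = 162
  Item 6: 7 × 4 × 5 = 140
  Item 7: 7 × 7 × 10 = 490
  Item 8: 6 × 4 × 3 = 72
  Item 9: 7 × 9 × 3 = 189
  Item 10: 8 × 5 × 10 = 400
  Item 11: 9 × 8 × 3 = 216
Sorted descending: 490, 400, 216, 189, 162, 140, 72, 36.
The third-highest RPN is 216 (Item 11).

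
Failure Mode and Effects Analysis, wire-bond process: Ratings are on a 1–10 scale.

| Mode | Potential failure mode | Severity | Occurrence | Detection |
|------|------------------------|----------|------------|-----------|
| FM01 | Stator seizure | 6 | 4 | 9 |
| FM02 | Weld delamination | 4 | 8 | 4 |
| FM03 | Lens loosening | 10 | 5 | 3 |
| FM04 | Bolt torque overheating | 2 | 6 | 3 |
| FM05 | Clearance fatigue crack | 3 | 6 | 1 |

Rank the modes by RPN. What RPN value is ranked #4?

RPN = Severity × Occurrence × Detection:
  FM01: 6 × 4 × 9 = 216
  FM02: 4 × 8 × 4 = 128
  FM03: 10 × 5 × 3 = 150
  FM04: 2 × 6 × 3 = 36
  FM05: 3 × 6 × 1 = 18
Sorted descending: 216, 150, 128, 36, 18.
The fourth-highest RPN is 36 (FM04).

36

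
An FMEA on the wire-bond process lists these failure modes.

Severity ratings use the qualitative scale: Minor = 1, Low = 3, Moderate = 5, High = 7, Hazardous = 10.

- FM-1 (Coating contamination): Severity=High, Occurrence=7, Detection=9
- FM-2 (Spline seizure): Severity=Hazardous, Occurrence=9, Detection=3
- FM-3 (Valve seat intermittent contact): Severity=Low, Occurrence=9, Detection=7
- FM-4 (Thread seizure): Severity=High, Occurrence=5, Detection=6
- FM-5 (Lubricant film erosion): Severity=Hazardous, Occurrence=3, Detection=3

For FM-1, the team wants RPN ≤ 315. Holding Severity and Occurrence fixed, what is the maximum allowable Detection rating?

6

FM-1: S=7, O=7, D=9 → current RPN = 441.
Fixed product = 49. Need 49 × D ≤ 315, so D ≤ 315/49 = 6.43.
Maximum integer Detection rating = 6 (gives RPN 294; D=7 would give 343 > 315).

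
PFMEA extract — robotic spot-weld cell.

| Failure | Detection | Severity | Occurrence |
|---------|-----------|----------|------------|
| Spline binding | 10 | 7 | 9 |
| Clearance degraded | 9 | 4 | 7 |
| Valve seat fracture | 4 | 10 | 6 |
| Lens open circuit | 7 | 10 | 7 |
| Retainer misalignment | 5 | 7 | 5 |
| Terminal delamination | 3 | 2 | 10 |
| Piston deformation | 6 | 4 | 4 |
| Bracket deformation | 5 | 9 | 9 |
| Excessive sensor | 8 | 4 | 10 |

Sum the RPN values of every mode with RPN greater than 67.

RPN = Severity × Occurrence × Detection:
  Spline binding: 7 × 9 × 10 = 630
  Clearance degraded: 4 × 7 × 9 = 252
  Valve seat fracture: 10 × 6 × 4 = 240
  Lens open circuit: 10 × 7 × 7 = 490
  Retainer misalignment: 7 × 5 × 5 = 175
  Terminal delamination: 2 × 10 × 3 = 60
  Piston deformation: 4 × 4 × 6 = 96
  Bracket deformation: 9 × 9 × 5 = 405
  Excessive sensor: 4 × 10 × 8 = 320
RPN > 67: Spline binding (630), Clearance degraded (252), Valve seat fracture (240), Lens open circuit (490), Retainer misalignment (175), Piston deformation (96), Bracket deformation (405), Excessive sensor (320).
Sum: 630 + 252 + 240 + 490 + 175 + 96 + 405 + 320 = 2608.

2608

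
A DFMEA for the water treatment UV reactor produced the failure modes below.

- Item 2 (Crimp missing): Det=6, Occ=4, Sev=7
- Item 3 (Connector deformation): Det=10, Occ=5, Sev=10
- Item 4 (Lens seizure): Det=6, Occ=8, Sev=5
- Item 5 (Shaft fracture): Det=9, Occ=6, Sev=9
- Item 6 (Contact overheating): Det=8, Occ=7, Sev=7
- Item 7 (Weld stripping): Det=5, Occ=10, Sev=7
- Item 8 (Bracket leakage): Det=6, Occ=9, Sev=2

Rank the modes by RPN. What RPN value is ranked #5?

RPN = Severity × Occurrence × Detection:
  Item 2: 7 × 4 × 6 = 168
  Item 3: 10 × 5 × 10 = 500
  Item 4: 5 × 8 × 6 = 240
  Item 5: 9 × 6 × 9 = 486
  Item 6: 7 × 7 × 8 = 392
  Item 7: 7 × 10 × 5 = 350
  Item 8: 2 × 9 × 6 = 108
Sorted descending: 500, 486, 392, 350, 240, 168, 108.
The fifth-highest RPN is 240 (Item 4).

240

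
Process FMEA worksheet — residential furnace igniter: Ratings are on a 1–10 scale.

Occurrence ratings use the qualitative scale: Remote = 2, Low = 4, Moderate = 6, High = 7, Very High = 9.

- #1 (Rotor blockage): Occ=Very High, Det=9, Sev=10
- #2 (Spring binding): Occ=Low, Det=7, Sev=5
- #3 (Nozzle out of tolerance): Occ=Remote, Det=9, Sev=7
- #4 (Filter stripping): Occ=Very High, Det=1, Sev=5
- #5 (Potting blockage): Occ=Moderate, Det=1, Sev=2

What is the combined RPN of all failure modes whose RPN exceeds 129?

950

RPN = Severity × Occurrence × Detection:
  #1: 10 × 9 × 9 = 810
  #2: 5 × 4 × 7 = 140
  #3: 7 × 2 × 9 = 126
  #4: 5 × 9 × 1 = 45
  #5: 2 × 6 × 1 = 12
RPN > 129: #1 (810), #2 (140).
Sum: 810 + 140 = 950.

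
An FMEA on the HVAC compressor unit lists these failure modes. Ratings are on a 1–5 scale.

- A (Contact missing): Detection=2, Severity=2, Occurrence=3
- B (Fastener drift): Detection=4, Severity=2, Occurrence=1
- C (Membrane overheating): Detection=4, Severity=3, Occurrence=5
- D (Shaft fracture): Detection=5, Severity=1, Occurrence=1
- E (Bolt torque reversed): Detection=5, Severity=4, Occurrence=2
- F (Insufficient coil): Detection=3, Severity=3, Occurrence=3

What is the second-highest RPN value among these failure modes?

40

RPN = Severity × Occurrence × Detection:
  A: 2 × 3 × 2 = 12
  B: 2 × 1 × 4 = 8
  C: 3 × 5 × 4 = 60
  D: 1 × 1 × 5 = 5
  E: 4 × 2 × 5 = 40
  F: 3 × 3 × 3 = 27
Sorted descending: 60, 40, 27, 12, 8, 5.
The second-highest RPN is 40 (E).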